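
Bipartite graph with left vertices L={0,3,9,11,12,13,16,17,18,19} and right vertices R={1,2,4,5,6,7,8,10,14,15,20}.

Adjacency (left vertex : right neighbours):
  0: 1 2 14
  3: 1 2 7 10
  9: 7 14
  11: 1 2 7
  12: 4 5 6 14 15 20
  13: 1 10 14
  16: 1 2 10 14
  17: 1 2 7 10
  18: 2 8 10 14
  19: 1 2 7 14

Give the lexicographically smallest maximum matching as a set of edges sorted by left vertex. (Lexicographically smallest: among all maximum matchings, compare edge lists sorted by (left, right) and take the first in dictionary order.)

|M| = 7 (so the lex-smallest maximum matching has 7 edges)
process left vertices in ascending order; for each, take the smallest-labelled available neighbour that still permits 7 edges overall, or leave it unmatched if none does
lex-smallest matching: {0-1, 3-2, 9-7, 12-4, 13-10, 16-14, 18-8}

Lex-smallest maximum matching: {(0,1), (3,2), (9,7), (12,4), (13,10), (16,14), (18,8)}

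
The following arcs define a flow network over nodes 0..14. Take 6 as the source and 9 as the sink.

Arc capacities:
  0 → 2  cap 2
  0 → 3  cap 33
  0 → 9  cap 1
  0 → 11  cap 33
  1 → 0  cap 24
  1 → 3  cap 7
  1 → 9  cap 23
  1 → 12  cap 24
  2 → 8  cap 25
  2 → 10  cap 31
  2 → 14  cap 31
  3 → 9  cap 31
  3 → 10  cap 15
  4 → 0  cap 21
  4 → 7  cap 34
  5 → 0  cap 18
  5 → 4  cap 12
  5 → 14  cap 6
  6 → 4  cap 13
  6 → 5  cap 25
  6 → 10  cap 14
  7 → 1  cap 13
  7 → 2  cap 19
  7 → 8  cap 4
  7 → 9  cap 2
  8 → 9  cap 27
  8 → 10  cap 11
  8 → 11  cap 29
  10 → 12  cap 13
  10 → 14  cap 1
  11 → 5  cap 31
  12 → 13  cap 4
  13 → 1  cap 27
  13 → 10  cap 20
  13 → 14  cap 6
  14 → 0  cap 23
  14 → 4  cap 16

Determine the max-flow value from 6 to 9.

Maximum flow value: 43

augment #1: 6→4→0→9 bottleneck 1, total now 1
augment #2: 6→4→7→9 bottleneck 2, total now 3
augment #3: 6→4→0→3→9 bottleneck 10, total now 13
augment #4: 6→5→0→3→9 bottleneck 18, total now 31
augment #5: 6→5→4→0→3→9 bottleneck 3, total now 34
augment #6: 6→5→4→7→1→9 bottleneck 4, total now 38
augment #7: 6→10→12→13→1→9 bottleneck 4, total now 42
augment #8: 6→10→14→0→2→8→9 bottleneck 1, total now 43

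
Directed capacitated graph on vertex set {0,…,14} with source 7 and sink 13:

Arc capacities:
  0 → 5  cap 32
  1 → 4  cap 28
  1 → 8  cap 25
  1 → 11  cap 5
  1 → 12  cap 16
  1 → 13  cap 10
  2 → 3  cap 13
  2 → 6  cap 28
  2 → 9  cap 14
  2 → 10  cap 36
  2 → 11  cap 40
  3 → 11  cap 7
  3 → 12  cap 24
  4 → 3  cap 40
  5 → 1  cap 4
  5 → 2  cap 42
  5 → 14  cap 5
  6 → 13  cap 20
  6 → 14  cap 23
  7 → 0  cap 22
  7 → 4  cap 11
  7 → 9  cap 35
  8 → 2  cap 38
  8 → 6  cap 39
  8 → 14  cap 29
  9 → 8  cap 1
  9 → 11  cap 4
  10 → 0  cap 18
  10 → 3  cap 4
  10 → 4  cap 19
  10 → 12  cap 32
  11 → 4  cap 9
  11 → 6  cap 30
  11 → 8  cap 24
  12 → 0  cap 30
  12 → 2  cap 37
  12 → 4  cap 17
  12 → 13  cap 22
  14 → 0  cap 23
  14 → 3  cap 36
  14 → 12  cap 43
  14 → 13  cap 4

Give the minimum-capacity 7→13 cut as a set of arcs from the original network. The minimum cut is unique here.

Min-cut arcs: {(7,0), (7,4), (9,8), (9,11)} (total capacity 38)

augment #1: 7→0→5→1→13 push 4
augment #2: 7→0→5→14→13 push 4
augment #3: 7→4→3→12→13 push 11
augment #4: 7→9→8→6→13 push 1
augment #5: 7→9→11→6→13 push 4
augment #6: 7→0→5→2→6→13 push 14
max flow = 38; residual-reachable set from 7 gives S-side
cut edges (S→T): {(7,0), (7,4), (9,8), (9,11)} total cap 38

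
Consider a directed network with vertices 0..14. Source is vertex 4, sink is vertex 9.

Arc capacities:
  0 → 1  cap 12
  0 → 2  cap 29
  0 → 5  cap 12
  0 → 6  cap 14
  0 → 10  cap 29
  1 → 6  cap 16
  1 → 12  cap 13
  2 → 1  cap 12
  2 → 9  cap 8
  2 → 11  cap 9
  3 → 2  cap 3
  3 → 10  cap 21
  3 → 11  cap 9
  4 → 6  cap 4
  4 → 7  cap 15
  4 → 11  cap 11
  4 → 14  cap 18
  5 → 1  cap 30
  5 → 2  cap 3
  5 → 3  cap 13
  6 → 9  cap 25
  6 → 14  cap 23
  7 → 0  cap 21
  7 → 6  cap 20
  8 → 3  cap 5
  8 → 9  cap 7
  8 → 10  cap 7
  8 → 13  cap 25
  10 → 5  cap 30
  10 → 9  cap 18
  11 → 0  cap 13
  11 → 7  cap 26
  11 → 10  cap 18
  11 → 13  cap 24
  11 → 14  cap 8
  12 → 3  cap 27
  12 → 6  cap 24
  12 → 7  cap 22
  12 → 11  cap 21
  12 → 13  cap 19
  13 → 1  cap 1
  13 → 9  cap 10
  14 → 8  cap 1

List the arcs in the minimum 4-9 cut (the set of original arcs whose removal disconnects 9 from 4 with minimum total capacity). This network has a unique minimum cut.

augment #1: 4→6→9 push 4
augment #2: 4→7→6→9 push 15
augment #3: 4→11→10→9 push 11
augment #4: 4→14→8→9 push 1
max flow = 31; residual-reachable set from 4 gives S-side
cut edges (S→T): {(4,6), (4,7), (4,11), (14,8)} total cap 31

Min-cut arcs: {(4,6), (4,7), (4,11), (14,8)} (total capacity 31)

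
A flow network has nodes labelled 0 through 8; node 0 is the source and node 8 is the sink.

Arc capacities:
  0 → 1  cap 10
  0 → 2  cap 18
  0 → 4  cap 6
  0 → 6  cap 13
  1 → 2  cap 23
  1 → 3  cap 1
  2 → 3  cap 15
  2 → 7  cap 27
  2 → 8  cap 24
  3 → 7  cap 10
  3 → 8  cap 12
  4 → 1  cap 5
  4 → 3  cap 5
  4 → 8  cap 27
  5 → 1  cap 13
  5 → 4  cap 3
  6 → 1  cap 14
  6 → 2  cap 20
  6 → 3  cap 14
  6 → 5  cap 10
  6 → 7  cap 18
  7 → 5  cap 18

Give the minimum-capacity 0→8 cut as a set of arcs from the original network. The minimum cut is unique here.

augment #1: 0→2→8 push 18
augment #2: 0→4→8 push 6
augment #3: 0→1→2→8 push 6
augment #4: 0→1→3→8 push 1
augment #5: 0→6→3→8 push 11
augment #6: 0→6→5→4→8 push 2
augment #7: 0→1→2→7→5→4→8 push 1
max flow = 45; residual-reachable set from 0 gives S-side
cut edges (S→T): {(0,4), (2,8), (3,8), (5,4)} total cap 45

Min-cut arcs: {(0,4), (2,8), (3,8), (5,4)} (total capacity 45)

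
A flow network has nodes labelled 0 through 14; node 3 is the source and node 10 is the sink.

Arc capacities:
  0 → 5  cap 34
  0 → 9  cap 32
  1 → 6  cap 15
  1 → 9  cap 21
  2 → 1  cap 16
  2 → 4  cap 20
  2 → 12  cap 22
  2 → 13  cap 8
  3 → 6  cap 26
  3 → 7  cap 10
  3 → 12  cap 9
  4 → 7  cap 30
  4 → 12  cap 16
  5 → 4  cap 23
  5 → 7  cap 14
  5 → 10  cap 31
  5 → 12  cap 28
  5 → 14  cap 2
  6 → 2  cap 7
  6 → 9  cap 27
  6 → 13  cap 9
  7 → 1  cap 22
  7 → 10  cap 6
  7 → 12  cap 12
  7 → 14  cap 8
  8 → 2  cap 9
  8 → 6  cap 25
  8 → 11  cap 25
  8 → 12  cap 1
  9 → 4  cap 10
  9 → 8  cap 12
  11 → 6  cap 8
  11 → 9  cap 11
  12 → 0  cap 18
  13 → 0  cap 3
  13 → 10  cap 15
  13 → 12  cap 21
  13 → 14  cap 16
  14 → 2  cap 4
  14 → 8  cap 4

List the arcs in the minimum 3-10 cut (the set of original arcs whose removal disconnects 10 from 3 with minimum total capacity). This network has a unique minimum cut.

Min-cut arcs: {(2,13), (6,13), (7,10), (12,0)} (total capacity 41)

augment #1: 3→7→10 push 6
augment #2: 3→6→13→10 push 9
augment #3: 3→6→2→13→10 push 6
augment #4: 3→12→0→5→10 push 9
augment #5: 3→7→12→0→5→10 push 4
augment #6: 3→6→2→12→0→5→10 push 1
augment #7: 3→6→9→4→12→0→5→10 push 4
augment #8: 3→6→9→8→2→13→0→5→10 push 2
max flow = 41; residual-reachable set from 3 gives S-side
cut edges (S→T): {(2,13), (6,13), (7,10), (12,0)} total cap 41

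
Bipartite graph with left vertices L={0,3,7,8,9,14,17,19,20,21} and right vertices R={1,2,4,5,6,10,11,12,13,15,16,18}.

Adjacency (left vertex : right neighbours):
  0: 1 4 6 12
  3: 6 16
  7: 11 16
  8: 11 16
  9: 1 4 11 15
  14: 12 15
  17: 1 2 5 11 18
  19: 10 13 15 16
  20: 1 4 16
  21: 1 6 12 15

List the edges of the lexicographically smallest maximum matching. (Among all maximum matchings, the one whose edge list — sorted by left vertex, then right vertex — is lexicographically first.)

Lex-smallest maximum matching: {(0,1), (3,6), (7,11), (8,16), (9,4), (14,12), (17,2), (19,10), (21,15)}

|M| = 9 (so the lex-smallest maximum matching has 9 edges)
process left vertices in ascending order; for each, take the smallest-labelled available neighbour that still permits 9 edges overall, or leave it unmatched if none does
lex-smallest matching: {0-1, 3-6, 7-11, 8-16, 9-4, 14-12, 17-2, 19-10, 21-15}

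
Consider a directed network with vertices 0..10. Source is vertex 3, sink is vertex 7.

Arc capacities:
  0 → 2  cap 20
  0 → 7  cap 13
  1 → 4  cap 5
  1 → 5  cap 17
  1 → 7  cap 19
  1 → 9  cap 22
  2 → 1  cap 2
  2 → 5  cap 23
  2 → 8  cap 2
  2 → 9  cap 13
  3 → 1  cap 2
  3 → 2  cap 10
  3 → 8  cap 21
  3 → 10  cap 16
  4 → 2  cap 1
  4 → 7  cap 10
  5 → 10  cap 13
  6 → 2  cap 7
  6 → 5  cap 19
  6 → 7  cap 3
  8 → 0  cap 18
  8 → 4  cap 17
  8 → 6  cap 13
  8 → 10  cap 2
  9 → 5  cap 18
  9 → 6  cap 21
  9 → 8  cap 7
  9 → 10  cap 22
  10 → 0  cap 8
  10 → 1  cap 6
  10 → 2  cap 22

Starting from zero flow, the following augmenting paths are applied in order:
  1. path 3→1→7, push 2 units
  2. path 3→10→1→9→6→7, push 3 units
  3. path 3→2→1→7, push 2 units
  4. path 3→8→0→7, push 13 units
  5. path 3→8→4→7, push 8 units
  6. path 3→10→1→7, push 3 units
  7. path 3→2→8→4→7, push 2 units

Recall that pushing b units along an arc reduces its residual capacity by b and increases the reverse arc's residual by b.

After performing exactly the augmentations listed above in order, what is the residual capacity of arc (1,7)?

after path 1 (3→1→7, push 2): res(1,7)=17
after path 2 (3→10→1→9→6→7, push 3): res(1,7)=17
after path 3 (3→2→1→7, push 2): res(1,7)=15
after path 4 (3→8→0→7, push 13): res(1,7)=15
after path 5 (3→8→4→7, push 8): res(1,7)=15
after path 6 (3→10→1→7, push 3): res(1,7)=12
after path 7 (3→2→8→4→7, push 2): res(1,7)=12

Residual capacity of (1,7): 12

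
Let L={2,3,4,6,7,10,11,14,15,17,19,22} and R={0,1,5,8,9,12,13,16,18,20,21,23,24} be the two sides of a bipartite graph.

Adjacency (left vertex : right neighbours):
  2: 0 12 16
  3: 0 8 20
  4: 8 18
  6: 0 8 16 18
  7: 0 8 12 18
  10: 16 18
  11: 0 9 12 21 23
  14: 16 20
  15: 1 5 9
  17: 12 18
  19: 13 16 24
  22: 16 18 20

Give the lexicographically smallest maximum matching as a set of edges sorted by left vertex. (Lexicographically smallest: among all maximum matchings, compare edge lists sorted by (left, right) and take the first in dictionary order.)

|M| = 9 (so the lex-smallest maximum matching has 9 edges)
process left vertices in ascending order; for each, take the smallest-labelled available neighbour that still permits 9 edges overall, or leave it unmatched if none does
lex-smallest matching: {2-0, 3-8, 4-18, 6-16, 7-12, 11-9, 14-20, 15-1, 19-13}

Lex-smallest maximum matching: {(2,0), (3,8), (4,18), (6,16), (7,12), (11,9), (14,20), (15,1), (19,13)}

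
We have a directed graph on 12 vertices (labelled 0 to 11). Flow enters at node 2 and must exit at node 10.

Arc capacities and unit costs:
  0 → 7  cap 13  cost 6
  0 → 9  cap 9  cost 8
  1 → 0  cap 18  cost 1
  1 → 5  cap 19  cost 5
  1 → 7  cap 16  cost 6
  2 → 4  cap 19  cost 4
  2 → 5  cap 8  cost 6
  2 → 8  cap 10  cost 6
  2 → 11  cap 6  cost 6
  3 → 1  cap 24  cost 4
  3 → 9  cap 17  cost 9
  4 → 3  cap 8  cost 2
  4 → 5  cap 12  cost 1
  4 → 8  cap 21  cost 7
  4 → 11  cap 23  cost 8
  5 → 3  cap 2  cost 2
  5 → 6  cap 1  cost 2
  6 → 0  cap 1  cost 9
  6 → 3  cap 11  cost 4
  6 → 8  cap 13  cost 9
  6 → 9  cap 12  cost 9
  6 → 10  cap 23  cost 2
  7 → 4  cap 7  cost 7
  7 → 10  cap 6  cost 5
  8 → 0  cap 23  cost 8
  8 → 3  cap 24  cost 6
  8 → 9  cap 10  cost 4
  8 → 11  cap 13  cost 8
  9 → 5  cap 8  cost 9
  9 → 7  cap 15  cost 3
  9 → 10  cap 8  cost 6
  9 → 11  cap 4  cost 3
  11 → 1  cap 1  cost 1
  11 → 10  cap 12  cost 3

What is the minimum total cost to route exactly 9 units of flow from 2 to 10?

Minimum cost for 9 units: 93

shortest-cost path #1: 2→4→5→6→10 push 1 @ unit cost 9 (adds 9)
shortest-cost path #2: 2→11→10 push 6 @ unit cost 9 (adds 54)
shortest-cost path #3: 2→4→11→10 push 2 @ unit cost 15 (adds 30)
total cost = 93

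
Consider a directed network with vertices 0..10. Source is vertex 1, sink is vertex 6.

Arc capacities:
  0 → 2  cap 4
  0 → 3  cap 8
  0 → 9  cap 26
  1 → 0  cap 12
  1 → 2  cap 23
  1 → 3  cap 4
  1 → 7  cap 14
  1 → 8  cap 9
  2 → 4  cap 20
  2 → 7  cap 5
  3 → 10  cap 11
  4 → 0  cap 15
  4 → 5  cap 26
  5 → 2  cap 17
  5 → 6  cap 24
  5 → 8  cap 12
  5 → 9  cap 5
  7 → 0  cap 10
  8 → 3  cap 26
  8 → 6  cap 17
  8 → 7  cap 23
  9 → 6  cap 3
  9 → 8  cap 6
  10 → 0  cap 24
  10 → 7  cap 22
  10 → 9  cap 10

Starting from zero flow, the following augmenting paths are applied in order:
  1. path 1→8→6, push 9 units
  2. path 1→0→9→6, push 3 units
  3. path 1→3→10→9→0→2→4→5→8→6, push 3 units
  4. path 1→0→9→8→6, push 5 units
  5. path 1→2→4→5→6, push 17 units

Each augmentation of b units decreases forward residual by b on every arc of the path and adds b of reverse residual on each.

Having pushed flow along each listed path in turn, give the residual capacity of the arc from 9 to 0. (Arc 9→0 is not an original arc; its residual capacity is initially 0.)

Residual capacity of (9,0): 5

after path 1 (1→8→6, push 9): res(9,0)=0
after path 2 (1→0→9→6, push 3): res(9,0)=3
after path 3 (1→3→10→9→0→2→4→5→8→6, push 3): res(9,0)=0
after path 4 (1→0→9→8→6, push 5): res(9,0)=5
after path 5 (1→2→4→5→6, push 17): res(9,0)=5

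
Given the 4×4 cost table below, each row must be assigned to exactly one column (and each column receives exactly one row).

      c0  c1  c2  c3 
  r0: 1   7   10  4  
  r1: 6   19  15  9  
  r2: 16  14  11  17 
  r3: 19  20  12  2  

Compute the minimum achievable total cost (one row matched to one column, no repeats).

optimal assignment: row0→col1 (cost 7), row1→col0 (cost 6), row2→col2 (cost 11), row3→col3 (cost 2)
total = 7 + 6 + 11 + 2 = 26

Minimum assignment cost: 26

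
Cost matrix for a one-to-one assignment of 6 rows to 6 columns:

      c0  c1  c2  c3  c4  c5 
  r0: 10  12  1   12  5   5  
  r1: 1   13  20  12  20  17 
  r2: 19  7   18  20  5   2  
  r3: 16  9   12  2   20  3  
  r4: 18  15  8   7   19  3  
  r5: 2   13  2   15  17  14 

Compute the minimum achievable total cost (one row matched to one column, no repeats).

Minimum assignment cost: 20

optimal assignment: row0→col4 (cost 5), row1→col0 (cost 1), row2→col1 (cost 7), row3→col3 (cost 2), row4→col5 (cost 3), row5→col2 (cost 2)
total = 5 + 1 + 7 + 2 + 3 + 2 = 20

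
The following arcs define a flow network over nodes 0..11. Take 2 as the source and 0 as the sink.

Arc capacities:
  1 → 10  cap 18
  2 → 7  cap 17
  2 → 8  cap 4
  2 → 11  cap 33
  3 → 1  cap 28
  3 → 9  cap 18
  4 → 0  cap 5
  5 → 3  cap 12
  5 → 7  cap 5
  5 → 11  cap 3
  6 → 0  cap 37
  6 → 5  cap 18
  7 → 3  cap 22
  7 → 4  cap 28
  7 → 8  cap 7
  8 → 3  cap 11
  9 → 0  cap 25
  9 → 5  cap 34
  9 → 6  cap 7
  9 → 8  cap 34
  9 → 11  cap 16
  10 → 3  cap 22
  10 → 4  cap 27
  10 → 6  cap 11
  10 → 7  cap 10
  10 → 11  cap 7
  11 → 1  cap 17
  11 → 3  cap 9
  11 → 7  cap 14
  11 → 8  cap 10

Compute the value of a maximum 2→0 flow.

augment #1: 2→7→4→0 bottleneck 5, total now 5
augment #2: 2→7→3→9→0 bottleneck 12, total now 17
augment #3: 2→8→3→9→0 bottleneck 4, total now 21
augment #4: 2→11→3→9→0 bottleneck 2, total now 23
augment #5: 2→11→1→10→6→0 bottleneck 11, total now 34

Maximum flow value: 34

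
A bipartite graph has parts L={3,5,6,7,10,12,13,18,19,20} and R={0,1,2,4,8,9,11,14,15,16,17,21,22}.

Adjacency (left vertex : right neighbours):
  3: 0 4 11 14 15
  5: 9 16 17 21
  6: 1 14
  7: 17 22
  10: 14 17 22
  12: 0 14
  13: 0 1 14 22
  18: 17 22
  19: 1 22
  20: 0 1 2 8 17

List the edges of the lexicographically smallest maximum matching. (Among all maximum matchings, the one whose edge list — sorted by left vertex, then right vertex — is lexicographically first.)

Lex-smallest maximum matching: {(3,4), (5,9), (6,1), (7,17), (10,14), (12,0), (13,22), (20,2)}

|M| = 8 (so the lex-smallest maximum matching has 8 edges)
process left vertices in ascending order; for each, take the smallest-labelled available neighbour that still permits 8 edges overall, or leave it unmatched if none does
lex-smallest matching: {3-4, 5-9, 6-1, 7-17, 10-14, 12-0, 13-22, 20-2}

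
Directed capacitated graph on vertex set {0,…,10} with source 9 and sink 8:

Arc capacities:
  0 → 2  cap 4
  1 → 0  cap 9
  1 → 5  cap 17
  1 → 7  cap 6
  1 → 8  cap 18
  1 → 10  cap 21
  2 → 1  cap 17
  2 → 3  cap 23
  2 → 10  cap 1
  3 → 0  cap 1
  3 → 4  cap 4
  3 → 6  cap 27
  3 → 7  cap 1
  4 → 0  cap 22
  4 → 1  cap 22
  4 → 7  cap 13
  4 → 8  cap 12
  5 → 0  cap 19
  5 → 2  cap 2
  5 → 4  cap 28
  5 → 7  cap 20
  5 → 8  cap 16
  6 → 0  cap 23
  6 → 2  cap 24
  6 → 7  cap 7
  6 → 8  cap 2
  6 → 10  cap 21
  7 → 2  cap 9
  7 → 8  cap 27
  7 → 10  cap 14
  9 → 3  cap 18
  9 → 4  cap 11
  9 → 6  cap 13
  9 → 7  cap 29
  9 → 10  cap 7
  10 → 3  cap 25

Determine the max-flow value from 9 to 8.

augment #1: 9→4→8 bottleneck 11, total now 11
augment #2: 9→6→8 bottleneck 2, total now 13
augment #3: 9→7→8 bottleneck 27, total now 40
augment #4: 9→3→4→8 bottleneck 1, total now 41
augment #5: 9→3→4→1→8 bottleneck 3, total now 44
augment #6: 9→6→2→1→8 bottleneck 11, total now 55
augment #7: 9→7→2→1→8 bottleneck 2, total now 57
augment #8: 9→3→0→2→1→8 bottleneck 1, total now 58
augment #9: 9→3→6→2→1→8 bottleneck 1, total now 59
augment #10: 9→3→6→2→1→5→8 bottleneck 2, total now 61

Maximum flow value: 61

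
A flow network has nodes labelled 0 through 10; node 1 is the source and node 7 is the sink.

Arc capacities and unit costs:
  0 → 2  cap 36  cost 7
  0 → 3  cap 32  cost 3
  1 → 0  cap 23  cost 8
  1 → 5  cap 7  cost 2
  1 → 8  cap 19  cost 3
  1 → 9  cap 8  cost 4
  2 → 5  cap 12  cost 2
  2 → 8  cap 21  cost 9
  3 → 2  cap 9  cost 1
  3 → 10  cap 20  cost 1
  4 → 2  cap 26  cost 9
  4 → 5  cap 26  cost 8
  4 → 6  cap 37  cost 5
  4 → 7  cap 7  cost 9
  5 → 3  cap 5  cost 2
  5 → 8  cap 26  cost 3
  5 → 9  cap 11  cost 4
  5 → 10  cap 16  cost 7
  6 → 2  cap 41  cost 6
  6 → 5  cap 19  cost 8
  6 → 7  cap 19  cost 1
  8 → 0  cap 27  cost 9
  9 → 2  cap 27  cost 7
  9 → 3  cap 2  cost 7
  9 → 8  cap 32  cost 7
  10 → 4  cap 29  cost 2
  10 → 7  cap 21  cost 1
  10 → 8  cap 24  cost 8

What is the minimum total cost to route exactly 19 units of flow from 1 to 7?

shortest-cost path #1: 1→5→3→10→7 push 5 @ unit cost 6 (adds 30)
shortest-cost path #2: 1→5→10→7 push 2 @ unit cost 10 (adds 20)
shortest-cost path #3: 1→9→3→10→7 push 2 @ unit cost 13 (adds 26)
shortest-cost path #4: 1→0→3→10→7 push 10 @ unit cost 13 (adds 130)
total cost = 206

Minimum cost for 19 units: 206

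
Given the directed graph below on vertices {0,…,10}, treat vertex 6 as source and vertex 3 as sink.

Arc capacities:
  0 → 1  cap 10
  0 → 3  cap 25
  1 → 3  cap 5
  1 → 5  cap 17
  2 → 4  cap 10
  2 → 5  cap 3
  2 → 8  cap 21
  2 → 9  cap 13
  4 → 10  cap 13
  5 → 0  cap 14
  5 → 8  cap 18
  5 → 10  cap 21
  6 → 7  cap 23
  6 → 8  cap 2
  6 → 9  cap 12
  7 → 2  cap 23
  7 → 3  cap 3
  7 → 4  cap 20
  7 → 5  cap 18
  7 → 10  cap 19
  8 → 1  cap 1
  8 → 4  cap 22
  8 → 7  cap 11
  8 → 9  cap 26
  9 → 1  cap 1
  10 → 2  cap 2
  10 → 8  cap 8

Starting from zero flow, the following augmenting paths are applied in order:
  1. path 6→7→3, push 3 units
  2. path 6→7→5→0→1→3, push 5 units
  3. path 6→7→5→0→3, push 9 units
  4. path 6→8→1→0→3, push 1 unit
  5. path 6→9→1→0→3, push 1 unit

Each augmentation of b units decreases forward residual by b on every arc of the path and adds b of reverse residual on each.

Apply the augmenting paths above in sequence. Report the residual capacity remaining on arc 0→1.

after path 1 (6→7→3, push 3): res(0,1)=10
after path 2 (6→7→5→0→1→3, push 5): res(0,1)=5
after path 3 (6→7→5→0→3, push 9): res(0,1)=5
after path 4 (6→8→1→0→3, push 1): res(0,1)=6
after path 5 (6→9→1→0→3, push 1): res(0,1)=7

Residual capacity of (0,1): 7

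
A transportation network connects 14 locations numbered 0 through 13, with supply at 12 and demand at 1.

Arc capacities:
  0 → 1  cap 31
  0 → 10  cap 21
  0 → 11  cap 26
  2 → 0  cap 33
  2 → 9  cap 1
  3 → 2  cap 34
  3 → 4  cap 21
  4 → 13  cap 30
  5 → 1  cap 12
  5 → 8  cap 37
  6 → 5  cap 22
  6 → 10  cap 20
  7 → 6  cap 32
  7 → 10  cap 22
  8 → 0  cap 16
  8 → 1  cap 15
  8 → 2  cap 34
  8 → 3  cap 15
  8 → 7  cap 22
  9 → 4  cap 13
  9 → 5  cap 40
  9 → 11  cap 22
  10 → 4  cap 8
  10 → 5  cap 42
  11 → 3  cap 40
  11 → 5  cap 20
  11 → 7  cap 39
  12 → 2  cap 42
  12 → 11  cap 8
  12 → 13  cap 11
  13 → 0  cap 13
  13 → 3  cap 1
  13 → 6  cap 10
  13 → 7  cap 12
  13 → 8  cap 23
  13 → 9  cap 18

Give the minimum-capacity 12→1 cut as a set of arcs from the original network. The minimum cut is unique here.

augment #1: 12→2→0→1 push 31
augment #2: 12→11→5→1 push 8
augment #3: 12→13→8→1 push 11
augment #4: 12→2→9→5→1 push 1
augment #5: 12→2→0→10→5→1 push 2
max flow = 53; residual-reachable set from 12 gives S-side
cut edges (S→T): {(2,0), (2,9), (12,11), (12,13)} total cap 53

Min-cut arcs: {(2,0), (2,9), (12,11), (12,13)} (total capacity 53)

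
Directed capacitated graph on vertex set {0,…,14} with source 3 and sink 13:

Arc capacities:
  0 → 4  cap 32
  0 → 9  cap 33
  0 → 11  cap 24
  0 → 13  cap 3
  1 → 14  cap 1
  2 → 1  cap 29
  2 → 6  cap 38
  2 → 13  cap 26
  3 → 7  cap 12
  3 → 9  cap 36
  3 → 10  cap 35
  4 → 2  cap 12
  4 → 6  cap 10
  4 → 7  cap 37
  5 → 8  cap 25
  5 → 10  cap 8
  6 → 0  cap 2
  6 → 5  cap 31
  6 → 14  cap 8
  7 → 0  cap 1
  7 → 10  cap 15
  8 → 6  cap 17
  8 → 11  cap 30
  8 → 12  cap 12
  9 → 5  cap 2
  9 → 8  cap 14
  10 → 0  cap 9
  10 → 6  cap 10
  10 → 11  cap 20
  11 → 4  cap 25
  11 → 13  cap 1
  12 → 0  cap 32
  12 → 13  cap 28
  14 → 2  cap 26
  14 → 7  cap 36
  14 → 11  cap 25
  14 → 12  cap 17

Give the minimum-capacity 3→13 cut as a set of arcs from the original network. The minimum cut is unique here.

Min-cut arcs: {(0,13), (4,2), (6,14), (8,12), (11,13)} (total capacity 36)

augment #1: 3→7→0→13 push 1
augment #2: 3→10→0→13 push 2
augment #3: 3→10→11→13 push 1
augment #4: 3→9→8→12→13 push 12
augment #5: 3→10→0→4→2→13 push 7
augment #6: 3→10→6→14→2→13 push 8
augment #7: 3→10→11→4→2→13 push 5
max flow = 36; residual-reachable set from 3 gives S-side
cut edges (S→T): {(0,13), (4,2), (6,14), (8,12), (11,13)} total cap 36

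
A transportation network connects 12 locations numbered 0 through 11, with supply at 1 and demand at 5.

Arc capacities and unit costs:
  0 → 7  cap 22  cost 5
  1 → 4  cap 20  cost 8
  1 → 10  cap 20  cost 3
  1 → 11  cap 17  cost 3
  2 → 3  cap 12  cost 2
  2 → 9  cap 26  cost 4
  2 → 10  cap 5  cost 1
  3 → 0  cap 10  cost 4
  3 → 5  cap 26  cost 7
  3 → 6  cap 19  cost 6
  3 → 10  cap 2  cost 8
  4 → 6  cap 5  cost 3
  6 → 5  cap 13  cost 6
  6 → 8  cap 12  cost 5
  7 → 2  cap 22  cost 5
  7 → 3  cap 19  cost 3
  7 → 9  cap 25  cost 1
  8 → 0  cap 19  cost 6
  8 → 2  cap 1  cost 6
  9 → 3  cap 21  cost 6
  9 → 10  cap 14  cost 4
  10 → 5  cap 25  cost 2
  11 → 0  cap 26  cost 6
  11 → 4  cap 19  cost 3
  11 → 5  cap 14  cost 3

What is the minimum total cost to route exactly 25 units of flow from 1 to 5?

shortest-cost path #1: 1→10→5 push 20 @ unit cost 5 (adds 100)
shortest-cost path #2: 1→11→5 push 5 @ unit cost 6 (adds 30)
total cost = 130

Minimum cost for 25 units: 130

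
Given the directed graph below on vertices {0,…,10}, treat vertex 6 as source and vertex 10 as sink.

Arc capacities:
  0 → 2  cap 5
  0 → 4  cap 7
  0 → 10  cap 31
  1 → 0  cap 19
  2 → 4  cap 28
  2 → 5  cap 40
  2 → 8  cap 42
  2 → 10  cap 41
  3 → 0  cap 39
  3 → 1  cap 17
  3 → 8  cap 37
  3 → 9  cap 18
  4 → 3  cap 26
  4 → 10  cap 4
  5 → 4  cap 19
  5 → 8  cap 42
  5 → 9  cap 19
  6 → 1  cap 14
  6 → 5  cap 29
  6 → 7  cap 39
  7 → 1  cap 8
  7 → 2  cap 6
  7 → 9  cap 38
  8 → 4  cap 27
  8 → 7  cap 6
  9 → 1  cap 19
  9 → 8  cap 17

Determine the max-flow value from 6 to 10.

Maximum flow value: 46

augment #1: 6→1→0→10 bottleneck 14, total now 14
augment #2: 6→5→4→10 bottleneck 4, total now 18
augment #3: 6→7→2→10 bottleneck 6, total now 24
augment #4: 6→7→1→0→10 bottleneck 5, total now 29
augment #5: 6→5→4→3→0→10 bottleneck 12, total now 41
augment #6: 6→5→4→3→0→2→10 bottleneck 3, total now 44
augment #7: 6→5→8→4→3→0→2→10 bottleneck 2, total now 46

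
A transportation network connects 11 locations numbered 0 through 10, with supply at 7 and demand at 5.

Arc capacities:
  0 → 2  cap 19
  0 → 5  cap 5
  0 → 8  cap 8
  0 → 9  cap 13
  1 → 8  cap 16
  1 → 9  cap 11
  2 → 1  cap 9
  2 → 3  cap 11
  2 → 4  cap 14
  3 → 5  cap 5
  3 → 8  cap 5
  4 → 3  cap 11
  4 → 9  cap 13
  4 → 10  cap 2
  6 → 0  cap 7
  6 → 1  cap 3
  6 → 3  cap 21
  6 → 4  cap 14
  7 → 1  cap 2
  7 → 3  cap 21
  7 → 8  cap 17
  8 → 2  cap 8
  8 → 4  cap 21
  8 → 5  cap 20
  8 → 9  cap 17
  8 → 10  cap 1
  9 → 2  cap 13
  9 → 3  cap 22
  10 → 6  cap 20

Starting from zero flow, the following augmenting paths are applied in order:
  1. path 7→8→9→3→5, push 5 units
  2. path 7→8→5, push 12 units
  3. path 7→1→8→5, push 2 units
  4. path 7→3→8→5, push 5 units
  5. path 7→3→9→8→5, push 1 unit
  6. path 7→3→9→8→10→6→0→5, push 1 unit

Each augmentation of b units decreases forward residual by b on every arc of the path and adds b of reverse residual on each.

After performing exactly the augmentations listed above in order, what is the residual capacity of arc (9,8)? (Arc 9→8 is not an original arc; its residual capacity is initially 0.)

after path 1 (7→8→9→3→5, push 5): res(9,8)=5
after path 2 (7→8→5, push 12): res(9,8)=5
after path 3 (7→1→8→5, push 2): res(9,8)=5
after path 4 (7→3→8→5, push 5): res(9,8)=5
after path 5 (7→3→9→8→5, push 1): res(9,8)=4
after path 6 (7→3→9→8→10→6→0→5, push 1): res(9,8)=3

Residual capacity of (9,8): 3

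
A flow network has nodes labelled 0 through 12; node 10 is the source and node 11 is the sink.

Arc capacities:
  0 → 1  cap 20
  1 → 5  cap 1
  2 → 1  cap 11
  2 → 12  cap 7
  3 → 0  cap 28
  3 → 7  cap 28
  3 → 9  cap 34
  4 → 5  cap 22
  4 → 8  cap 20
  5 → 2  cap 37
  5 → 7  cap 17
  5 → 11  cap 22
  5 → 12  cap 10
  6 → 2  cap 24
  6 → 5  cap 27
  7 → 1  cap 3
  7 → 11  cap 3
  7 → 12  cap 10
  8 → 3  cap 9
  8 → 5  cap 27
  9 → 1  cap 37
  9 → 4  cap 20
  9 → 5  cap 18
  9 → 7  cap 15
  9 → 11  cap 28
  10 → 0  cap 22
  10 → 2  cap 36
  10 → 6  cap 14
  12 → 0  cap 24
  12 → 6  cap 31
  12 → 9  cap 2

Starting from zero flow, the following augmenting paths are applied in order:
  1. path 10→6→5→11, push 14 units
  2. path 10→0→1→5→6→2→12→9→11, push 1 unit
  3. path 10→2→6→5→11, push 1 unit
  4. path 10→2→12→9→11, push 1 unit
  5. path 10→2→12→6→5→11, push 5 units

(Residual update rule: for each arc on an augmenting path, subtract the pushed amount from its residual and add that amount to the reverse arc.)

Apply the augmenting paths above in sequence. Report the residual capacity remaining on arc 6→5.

Residual capacity of (6,5): 8

after path 1 (10→6→5→11, push 14): res(6,5)=13
after path 2 (10→0→1→5→6→2→12→9→11, push 1): res(6,5)=14
after path 3 (10→2→6→5→11, push 1): res(6,5)=13
after path 4 (10→2→12→9→11, push 1): res(6,5)=13
after path 5 (10→2→12→6→5→11, push 5): res(6,5)=8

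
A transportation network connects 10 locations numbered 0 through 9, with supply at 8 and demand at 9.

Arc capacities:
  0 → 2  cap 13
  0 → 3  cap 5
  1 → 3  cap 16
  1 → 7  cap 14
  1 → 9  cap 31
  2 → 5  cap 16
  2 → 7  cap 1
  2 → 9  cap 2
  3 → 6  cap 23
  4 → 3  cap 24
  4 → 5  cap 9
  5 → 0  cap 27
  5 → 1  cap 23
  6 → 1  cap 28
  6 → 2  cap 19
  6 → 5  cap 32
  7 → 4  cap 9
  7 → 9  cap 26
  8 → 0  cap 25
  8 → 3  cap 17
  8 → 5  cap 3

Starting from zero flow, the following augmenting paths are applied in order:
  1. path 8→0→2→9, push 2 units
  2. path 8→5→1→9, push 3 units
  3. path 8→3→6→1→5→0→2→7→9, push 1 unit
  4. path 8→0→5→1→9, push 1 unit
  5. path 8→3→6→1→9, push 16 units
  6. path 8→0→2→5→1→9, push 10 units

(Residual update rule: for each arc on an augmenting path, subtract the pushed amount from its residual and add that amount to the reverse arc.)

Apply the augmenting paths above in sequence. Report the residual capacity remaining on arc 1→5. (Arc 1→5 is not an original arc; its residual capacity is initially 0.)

Residual capacity of (1,5): 13

after path 1 (8→0→2→9, push 2): res(1,5)=0
after path 2 (8→5→1→9, push 3): res(1,5)=3
after path 3 (8→3→6→1→5→0→2→7→9, push 1): res(1,5)=2
after path 4 (8→0→5→1→9, push 1): res(1,5)=3
after path 5 (8→3→6→1→9, push 16): res(1,5)=3
after path 6 (8→0→2→5→1→9, push 10): res(1,5)=13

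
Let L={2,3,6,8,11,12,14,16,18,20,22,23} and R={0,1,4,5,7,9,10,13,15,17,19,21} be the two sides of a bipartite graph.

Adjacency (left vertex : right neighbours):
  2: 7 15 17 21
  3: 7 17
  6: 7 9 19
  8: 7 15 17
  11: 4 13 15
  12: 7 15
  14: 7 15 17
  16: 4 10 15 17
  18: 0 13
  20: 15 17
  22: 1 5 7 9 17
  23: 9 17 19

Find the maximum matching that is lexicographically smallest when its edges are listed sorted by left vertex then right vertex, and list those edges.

Lex-smallest maximum matching: {(2,21), (3,7), (6,9), (8,15), (11,4), (14,17), (16,10), (18,0), (22,1), (23,19)}

|M| = 10 (so the lex-smallest maximum matching has 10 edges)
process left vertices in ascending order; for each, take the smallest-labelled available neighbour that still permits 10 edges overall, or leave it unmatched if none does
lex-smallest matching: {2-21, 3-7, 6-9, 8-15, 11-4, 14-17, 16-10, 18-0, 22-1, 23-19}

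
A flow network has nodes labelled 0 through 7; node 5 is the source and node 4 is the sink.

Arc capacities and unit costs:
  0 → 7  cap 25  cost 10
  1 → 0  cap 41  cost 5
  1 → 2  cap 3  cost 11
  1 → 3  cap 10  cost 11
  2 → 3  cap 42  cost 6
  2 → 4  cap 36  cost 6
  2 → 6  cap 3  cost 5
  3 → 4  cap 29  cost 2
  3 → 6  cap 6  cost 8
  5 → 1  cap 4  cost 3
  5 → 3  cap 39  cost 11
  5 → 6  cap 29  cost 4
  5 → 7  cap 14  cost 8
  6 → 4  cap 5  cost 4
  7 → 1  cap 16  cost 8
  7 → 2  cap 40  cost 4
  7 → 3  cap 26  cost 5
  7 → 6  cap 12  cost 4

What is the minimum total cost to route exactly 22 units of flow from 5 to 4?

Minimum cost for 22 units: 261

shortest-cost path #1: 5→6→4 push 5 @ unit cost 8 (adds 40)
shortest-cost path #2: 5→3→4 push 17 @ unit cost 13 (adds 221)
total cost = 261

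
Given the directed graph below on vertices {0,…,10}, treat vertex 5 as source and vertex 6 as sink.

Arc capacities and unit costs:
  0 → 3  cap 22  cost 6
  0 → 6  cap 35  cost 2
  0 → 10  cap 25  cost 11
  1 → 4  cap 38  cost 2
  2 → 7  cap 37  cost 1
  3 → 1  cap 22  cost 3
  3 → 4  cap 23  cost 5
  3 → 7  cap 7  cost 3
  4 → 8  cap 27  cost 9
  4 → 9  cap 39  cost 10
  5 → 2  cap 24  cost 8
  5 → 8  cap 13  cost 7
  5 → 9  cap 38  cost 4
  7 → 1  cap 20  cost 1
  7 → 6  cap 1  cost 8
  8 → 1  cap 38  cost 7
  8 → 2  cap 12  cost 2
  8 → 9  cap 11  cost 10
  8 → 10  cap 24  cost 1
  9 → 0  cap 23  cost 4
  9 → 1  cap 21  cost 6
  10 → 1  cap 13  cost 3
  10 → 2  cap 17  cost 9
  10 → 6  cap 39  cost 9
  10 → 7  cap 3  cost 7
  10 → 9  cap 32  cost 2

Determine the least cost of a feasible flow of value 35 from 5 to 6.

shortest-cost path #1: 5→9→0→6 push 23 @ unit cost 10 (adds 230)
shortest-cost path #2: 5→8→10→6 push 12 @ unit cost 17 (adds 204)
total cost = 434

Minimum cost for 35 units: 434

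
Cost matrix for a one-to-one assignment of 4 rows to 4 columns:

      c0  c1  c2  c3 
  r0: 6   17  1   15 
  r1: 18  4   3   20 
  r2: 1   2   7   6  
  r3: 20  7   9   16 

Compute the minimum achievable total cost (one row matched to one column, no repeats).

Minimum assignment cost: 22

one of 2 optimal assignments: row0→col0 (cost 6), row1→col2 (cost 3), row2→col3 (cost 6), row3→col1 (cost 7)
total = 6 + 3 + 6 + 7 = 22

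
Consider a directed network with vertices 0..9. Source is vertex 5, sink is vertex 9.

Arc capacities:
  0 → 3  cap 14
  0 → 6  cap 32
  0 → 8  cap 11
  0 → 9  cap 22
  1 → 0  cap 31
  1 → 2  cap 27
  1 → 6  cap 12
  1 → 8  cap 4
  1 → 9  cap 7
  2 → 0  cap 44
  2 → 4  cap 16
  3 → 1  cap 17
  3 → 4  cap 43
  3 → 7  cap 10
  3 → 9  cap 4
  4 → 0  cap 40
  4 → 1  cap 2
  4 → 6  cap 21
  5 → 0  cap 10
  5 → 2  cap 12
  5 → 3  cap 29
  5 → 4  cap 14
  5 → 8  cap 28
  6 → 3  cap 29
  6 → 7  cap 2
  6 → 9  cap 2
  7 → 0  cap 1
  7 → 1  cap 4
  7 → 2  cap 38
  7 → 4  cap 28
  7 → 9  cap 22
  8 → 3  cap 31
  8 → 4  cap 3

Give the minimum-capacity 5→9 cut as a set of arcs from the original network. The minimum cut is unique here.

augment #1: 5→0→9 push 10
augment #2: 5→3→9 push 4
augment #3: 5→2→0→9 push 12
augment #4: 5→3→1→9 push 7
augment #5: 5→3→7→9 push 10
augment #6: 5→4→6→9 push 2
augment #7: 5→4→6→7→9 push 2
max flow = 47; residual-reachable set from 5 gives S-side
cut edges (S→T): {(0,9), (1,9), (3,7), (3,9), (6,7), (6,9)} total cap 47

Min-cut arcs: {(0,9), (1,9), (3,7), (3,9), (6,7), (6,9)} (total capacity 47)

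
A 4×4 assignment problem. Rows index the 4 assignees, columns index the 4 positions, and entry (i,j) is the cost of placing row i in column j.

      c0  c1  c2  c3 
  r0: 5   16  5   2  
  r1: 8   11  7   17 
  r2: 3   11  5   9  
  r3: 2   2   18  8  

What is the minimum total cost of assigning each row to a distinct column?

optimal assignment: row0→col3 (cost 2), row1→col2 (cost 7), row2→col0 (cost 3), row3→col1 (cost 2)
total = 2 + 7 + 3 + 2 = 14

Minimum assignment cost: 14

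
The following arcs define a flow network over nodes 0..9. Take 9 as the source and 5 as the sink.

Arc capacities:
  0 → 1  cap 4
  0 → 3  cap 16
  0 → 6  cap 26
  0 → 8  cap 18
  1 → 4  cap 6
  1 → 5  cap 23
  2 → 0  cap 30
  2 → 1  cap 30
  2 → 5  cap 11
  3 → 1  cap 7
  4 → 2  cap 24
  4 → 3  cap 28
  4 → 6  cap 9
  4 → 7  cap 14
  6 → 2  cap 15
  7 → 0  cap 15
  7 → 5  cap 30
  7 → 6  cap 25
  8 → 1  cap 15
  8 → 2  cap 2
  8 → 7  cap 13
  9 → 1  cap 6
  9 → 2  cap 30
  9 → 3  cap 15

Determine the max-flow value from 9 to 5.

Maximum flow value: 43

augment #1: 9→1→5 bottleneck 6, total now 6
augment #2: 9→2→5 bottleneck 11, total now 17
augment #3: 9→2→1→5 bottleneck 17, total now 34
augment #4: 9→2→0→8→7→5 bottleneck 2, total now 36
augment #5: 9→3→1→4→7→5 bottleneck 6, total now 42
augment #6: 9→3→1→2→0→8→7→5 bottleneck 1, total now 43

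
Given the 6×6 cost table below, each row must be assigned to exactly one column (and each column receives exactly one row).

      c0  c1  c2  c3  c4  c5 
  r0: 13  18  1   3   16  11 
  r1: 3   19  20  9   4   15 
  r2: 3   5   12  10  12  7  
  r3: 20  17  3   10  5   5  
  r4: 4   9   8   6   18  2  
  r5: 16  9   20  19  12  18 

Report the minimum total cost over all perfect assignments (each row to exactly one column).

optimal assignment: row0→col3 (cost 3), row1→col4 (cost 4), row2→col0 (cost 3), row3→col2 (cost 3), row4→col5 (cost 2), row5→col1 (cost 9)
total = 3 + 4 + 3 + 3 + 2 + 9 = 24

Minimum assignment cost: 24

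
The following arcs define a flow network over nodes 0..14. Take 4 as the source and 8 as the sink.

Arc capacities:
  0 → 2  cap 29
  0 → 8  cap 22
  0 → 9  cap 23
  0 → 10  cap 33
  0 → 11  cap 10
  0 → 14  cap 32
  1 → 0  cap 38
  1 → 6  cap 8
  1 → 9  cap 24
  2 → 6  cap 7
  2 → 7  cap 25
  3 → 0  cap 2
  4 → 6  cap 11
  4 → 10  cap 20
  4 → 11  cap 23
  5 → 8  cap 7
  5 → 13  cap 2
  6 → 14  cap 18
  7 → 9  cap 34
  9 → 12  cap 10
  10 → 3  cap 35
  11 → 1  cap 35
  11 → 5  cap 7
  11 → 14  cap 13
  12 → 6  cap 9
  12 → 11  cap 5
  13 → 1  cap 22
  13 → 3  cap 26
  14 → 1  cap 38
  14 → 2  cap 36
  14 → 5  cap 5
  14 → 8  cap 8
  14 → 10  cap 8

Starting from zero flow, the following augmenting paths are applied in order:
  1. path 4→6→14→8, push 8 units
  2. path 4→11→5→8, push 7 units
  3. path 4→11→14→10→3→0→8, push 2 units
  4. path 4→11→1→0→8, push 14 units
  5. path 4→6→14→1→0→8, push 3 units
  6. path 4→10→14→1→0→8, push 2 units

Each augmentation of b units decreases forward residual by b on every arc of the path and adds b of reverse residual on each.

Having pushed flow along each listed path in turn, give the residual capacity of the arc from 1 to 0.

after path 1 (4→6→14→8, push 8): res(1,0)=38
after path 2 (4→11→5→8, push 7): res(1,0)=38
after path 3 (4→11→14→10→3→0→8, push 2): res(1,0)=38
after path 4 (4→11→1→0→8, push 14): res(1,0)=24
after path 5 (4→6→14→1→0→8, push 3): res(1,0)=21
after path 6 (4→10→14→1→0→8, push 2): res(1,0)=19

Residual capacity of (1,0): 19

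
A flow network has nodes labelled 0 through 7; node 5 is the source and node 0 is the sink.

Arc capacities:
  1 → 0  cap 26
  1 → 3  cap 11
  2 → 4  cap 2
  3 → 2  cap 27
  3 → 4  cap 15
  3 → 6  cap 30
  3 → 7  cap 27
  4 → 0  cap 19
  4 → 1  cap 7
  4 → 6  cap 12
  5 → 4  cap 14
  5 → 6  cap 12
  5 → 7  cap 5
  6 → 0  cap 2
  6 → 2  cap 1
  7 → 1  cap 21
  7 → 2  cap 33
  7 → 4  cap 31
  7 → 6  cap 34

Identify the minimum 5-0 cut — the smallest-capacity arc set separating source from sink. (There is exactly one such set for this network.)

augment #1: 5→4→0 push 14
augment #2: 5→6→0 push 2
augment #3: 5→7→1→0 push 5
augment #4: 5→6→2→4→0 push 1
max flow = 22; residual-reachable set from 5 gives S-side
cut edges (S→T): {(5,4), (5,7), (6,0), (6,2)} total cap 22

Min-cut arcs: {(5,4), (5,7), (6,0), (6,2)} (total capacity 22)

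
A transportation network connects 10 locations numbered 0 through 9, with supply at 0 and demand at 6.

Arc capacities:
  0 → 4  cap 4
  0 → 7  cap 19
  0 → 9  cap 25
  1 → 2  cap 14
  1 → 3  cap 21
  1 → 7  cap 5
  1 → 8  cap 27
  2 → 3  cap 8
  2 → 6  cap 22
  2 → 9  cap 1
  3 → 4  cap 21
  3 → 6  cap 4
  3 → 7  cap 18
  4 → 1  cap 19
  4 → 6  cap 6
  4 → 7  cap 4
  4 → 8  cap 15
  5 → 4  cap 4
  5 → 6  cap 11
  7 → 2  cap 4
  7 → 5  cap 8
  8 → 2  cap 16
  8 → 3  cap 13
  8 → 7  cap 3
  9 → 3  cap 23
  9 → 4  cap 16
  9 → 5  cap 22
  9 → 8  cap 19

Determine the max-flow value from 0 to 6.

augment #1: 0→4→6 bottleneck 4, total now 4
augment #2: 0→7→2→6 bottleneck 4, total now 8
augment #3: 0→7→5→6 bottleneck 8, total now 16
augment #4: 0→9→3→6 bottleneck 4, total now 20
augment #5: 0→9→4→6 bottleneck 2, total now 22
augment #6: 0→9→5→6 bottleneck 3, total now 25
augment #7: 0→9→8→2→6 bottleneck 16, total now 41

Maximum flow value: 41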